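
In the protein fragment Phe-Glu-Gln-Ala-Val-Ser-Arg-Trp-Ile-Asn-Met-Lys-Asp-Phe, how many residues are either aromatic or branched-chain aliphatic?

Aromatic: F, W, Y. Branched-chain aliphatic: I, L, V.
Aromatic residues here: Phe1, Trp8, Phe14 (3).
Branched-chain aliphatic residues here: Val5, Ile9 (2).
The two groups share no amino acid, so total = 3 + 2 = 5.

5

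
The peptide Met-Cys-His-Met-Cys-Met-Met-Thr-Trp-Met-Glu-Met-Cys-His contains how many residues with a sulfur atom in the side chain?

9

The sulfur-bearing residues are cysteine (–SH) and methionine (–S–CH₃).
Matching residues: Met1, Cys2, Met4, Cys5, Met6, Met7, Met10, Met12, Cys13.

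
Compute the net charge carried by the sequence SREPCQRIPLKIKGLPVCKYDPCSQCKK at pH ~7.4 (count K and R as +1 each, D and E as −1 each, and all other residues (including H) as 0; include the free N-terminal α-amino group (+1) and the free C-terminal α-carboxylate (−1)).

Positive (K, R): R2, R7, K11, K13, K19, K27, K28 → +7.
Negative (D, E): E3, D21 → −2.
The N-terminus (+1) and C-terminus (−1) cancel.
Net charge = (+7) + (−2) = +5.

+5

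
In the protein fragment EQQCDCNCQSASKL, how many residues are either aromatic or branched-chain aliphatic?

Aromatic: F, W, Y. Branched-chain aliphatic: I, L, V.
Aromatic residues here: none (0).
Branched-chain aliphatic residues here: L14 (1).
The two groups share no amino acid, so total = 0 + 1 = 1.

1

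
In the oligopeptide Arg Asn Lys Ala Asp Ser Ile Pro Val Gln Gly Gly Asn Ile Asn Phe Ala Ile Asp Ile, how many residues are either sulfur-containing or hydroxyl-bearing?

Sulfur-containing: C, M. Hydroxyl-bearing: S, T, Y.
Sulfur-containing residues here: none (0).
Hydroxyl-bearing residues here: Ser6 (1).
The two groups share no amino acid, so total = 0 + 1 = 1.

1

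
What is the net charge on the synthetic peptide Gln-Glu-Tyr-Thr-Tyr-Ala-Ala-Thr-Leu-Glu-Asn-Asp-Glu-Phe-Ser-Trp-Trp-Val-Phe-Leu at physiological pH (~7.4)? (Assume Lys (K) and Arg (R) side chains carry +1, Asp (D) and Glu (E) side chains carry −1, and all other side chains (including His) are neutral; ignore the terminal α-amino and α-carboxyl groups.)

Positive (K, R): none → +0.
Negative (D, E): Glu2, Glu10, Asp12, Glu13 → −4.
Net charge = (+0) + (−4) = −4.

-4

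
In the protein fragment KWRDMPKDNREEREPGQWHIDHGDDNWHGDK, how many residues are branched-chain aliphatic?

V, L, and I make up the branched-chain aliphatic group.
Matching residues: I20.

1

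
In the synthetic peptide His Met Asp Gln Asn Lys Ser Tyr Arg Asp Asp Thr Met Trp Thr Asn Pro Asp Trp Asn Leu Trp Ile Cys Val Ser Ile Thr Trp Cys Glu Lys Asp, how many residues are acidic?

6

Aspartate (D) and glutamate (E) have carboxylic-acid side chains and are the acidic amino acids.
Matching residues: Asp3, Asp10, Asp11, Asp18, Glu31, Asp33.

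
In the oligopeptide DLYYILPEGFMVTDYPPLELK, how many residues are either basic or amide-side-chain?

1

Basic: H, K, R. Amide-side-chain: N, Q.
Basic residues here: K21 (1).
Amide-side-chain residues here: none (0).
The two groups share no amino acid, so total = 1 + 0 = 1.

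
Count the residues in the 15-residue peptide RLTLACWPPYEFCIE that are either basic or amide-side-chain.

1

Basic: H, K, R. Amide-side-chain: N, Q.
Basic residues here: R1 (1).
Amide-side-chain residues here: none (0).
The two groups share no amino acid, so total = 1 + 0 = 1.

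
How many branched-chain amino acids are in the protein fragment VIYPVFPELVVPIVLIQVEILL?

14

The BCAAs are Val, Leu, and Ile — aliphatic side chains with a branch point.
Matching residues: V1, I2, V5, L9, V10, V11, I13, V14, L15, I16, V18, I20, L21, L22.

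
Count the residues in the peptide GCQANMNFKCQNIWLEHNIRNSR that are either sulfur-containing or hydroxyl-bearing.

Sulfur-containing: C, M. Hydroxyl-bearing: S, T, Y.
Sulfur-containing residues here: C2, M6, C10 (3).
Hydroxyl-bearing residues here: S22 (1).
The two groups share no amino acid, so total = 3 + 1 = 4.

4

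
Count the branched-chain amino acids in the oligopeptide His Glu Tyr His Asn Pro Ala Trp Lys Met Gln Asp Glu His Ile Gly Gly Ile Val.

The BCAAs are Val, Leu, and Ile — aliphatic side chains with a branch point.
Matching residues: Ile15, Ile18, Val19.

3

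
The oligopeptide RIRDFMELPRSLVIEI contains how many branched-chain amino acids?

V, L, and I make up the branched-chain aliphatic group.
Matching residues: I2, L8, L12, V13, I14, I16.

6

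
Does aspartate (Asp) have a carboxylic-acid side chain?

Yes

Aspartate (D) and glutamate (E) have carboxylic-acid side chains and are the acidic amino acids.
Aspartate is in this group.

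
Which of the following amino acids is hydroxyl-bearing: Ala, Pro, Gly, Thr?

Thr

Serine (S), threonine (T), and tyrosine (Y) each carry a hydroxyl group on the side chain.
Of the listed options, only Thr belongs to this group.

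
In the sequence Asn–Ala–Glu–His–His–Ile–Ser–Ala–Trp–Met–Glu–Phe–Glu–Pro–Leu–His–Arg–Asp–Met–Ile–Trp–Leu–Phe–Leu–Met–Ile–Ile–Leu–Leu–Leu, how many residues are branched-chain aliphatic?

10

The BCAAs are Val, Leu, and Ile — aliphatic side chains with a branch point.
Matching residues: Ile6, Leu15, Ile20, Leu22, Leu24, Ile26, Ile27, Leu28, Leu29, Leu30.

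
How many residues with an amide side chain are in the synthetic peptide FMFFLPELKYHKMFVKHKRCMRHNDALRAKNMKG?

2

The amide-side-chain residues are Asn (N) and Gln (Q).
Matching residues: N24, N31.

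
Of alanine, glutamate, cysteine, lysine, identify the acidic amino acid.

glutamate

Aspartate (D) and glutamate (E) have carboxylic-acid side chains and are the acidic amino acids.
Of the listed options, only glutamate belongs to this group.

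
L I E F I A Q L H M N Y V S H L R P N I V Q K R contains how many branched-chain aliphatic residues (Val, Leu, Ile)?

8

Matching residues: L1, I2, I5, L8, V13, L16, I20, V21.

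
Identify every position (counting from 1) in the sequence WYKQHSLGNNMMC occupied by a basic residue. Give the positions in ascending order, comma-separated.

3, 5

The basic amino acids are Lys (K), Arg (R), and His (H).
Matching residues: K3, H5.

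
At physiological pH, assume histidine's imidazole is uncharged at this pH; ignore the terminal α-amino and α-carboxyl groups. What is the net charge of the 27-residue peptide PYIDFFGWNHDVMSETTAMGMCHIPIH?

Near pH 7.4, K and R contribute +1 each, D and E contribute −1 each, and every other side chain (His included, as stated) is uncharged.
Positive (K, R): none → +0.
Negative (D, E): D4, D11, E15 → −3.
Net charge = (+0) + (−3) = −3.

-3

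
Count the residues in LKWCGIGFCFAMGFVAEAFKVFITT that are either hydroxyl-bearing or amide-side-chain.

2

Hydroxyl-bearing: S, T, Y. Amide-side-chain: N, Q.
Hydroxyl-bearing residues here: T24, T25 (2).
Amide-side-chain residues here: none (0).
The two groups share no amino acid, so total = 2 + 0 = 2.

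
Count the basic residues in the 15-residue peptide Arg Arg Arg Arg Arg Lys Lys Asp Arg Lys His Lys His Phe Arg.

13

The basic amino acids are Lys (K), Arg (R), and His (H).
Matching residues: Arg1, Arg2, Arg3, Arg4, Arg5, Lys6, Lys7, Arg9, Lys10, His11, Lys12, His13, Arg15.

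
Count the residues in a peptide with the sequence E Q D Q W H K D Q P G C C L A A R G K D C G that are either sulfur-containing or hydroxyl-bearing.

Sulfur-containing: C, M. Hydroxyl-bearing: S, T, Y.
Sulfur-containing residues here: C12, C13, C21 (3).
Hydroxyl-bearing residues here: none (0).
The two groups share no amino acid, so total = 3 + 0 = 3.

3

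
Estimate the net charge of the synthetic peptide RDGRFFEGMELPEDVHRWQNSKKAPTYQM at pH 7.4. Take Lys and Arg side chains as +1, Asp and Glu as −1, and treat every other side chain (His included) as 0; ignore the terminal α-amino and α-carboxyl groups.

0

Positive (K, R): R1, R4, R17, K22, K23 → +5.
Negative (D, E): D2, E7, E10, E13, D14 → −5.
Net charge = (+5) + (−5) = 0.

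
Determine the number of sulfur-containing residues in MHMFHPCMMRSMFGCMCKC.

Cysteine (C, thiol) and methionine (M, thioether) are the two sulfur-containing amino acids.
Matching residues: M1, M3, C7, M8, M9, M12, C15, M16, C17, C19.

10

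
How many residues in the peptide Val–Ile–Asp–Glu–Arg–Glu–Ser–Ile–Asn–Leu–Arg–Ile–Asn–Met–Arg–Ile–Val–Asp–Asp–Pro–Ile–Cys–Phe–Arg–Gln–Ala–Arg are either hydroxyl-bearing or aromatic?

2

Hydroxyl-bearing: S, T, Y. Aromatic: F, W, Y.
Hydroxyl-bearing residues here: Ser7 (1).
Aromatic residues here: Phe23 (1).
(Y belongs to both groups, but none appear in this sequence.) Total = 1 + 1 = 2.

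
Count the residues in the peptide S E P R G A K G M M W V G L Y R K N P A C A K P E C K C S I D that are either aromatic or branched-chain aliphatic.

5

Aromatic: F, W, Y. Branched-chain aliphatic: I, L, V.
Aromatic residues here: W11, Y15 (2).
Branched-chain aliphatic residues here: V12, L14, I30 (3).
The two groups share no amino acid, so total = 2 + 3 = 5.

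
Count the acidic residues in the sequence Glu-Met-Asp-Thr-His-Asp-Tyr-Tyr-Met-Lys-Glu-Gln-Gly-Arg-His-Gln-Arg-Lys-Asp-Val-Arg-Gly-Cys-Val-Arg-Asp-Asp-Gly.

The acidic residues are Asp (D) and Glu (E), whose side chains end in a carboxylate group.
Matching residues: Glu1, Asp3, Asp6, Glu11, Asp19, Asp26, Asp27.

7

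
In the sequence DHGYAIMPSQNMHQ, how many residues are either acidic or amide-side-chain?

4

Acidic: D, E. Amide-side-chain: N, Q.
Acidic residues here: D1 (1).
Amide-side-chain residues here: Q10, N11, Q14 (3).
The two groups share no amino acid, so total = 1 + 3 = 4.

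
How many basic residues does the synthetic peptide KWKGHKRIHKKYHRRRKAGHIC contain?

14

K, R, and H are the three residues with basic side chains (ε-amine, guanidinium, and imidazole respectively).
Matching residues: K1, K3, H5, K6, R7, H9, K10, K11, H13, R14, R15, R16, K17, H20.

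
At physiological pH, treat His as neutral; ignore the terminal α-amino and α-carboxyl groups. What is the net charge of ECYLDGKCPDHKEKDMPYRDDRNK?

-1

Near pH 7.4, K and R contribute +1 each, D and E contribute −1 each, and every other side chain (His included, as stated) is uncharged.
Positive (K, R): K7, K12, K14, R19, R22, K24 → +6.
Negative (D, E): E1, D5, D10, E13, D15, D20, D21 → −7.
Net charge = (+6) + (−7) = −1.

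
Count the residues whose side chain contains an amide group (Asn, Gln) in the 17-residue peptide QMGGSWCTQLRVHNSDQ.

Matching residues: Q1, Q9, N14, Q17.

4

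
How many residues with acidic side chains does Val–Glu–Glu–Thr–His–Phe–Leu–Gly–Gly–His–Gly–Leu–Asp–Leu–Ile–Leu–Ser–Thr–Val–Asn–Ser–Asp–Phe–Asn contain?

4

Only D (aspartate) and E (glutamate) carry a side-chain carboxylic acid.
Matching residues: Glu2, Glu3, Asp13, Asp22.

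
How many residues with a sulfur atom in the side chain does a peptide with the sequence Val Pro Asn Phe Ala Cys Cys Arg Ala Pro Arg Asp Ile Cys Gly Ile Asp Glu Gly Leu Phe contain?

3

The sulfur-bearing residues are cysteine (–SH) and methionine (–S–CH₃).
Matching residues: Cys6, Cys7, Cys14.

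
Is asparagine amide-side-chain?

The amide-side-chain residues are Asn (N) and Gln (Q).
Asparagine is in this group.

Yes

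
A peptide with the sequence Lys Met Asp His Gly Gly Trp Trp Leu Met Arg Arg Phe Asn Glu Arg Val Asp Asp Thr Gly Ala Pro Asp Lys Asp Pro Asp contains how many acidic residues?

Only D (aspartate) and E (glutamate) carry a side-chain carboxylic acid.
Matching residues: Asp3, Glu15, Asp18, Asp19, Asp24, Asp26, Asp28.

7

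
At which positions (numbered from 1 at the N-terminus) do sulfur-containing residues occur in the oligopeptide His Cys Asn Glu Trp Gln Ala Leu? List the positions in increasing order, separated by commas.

2

Only Cys (C) and Met (M) have a sulfur atom in the side chain.
Matching residues: Cys2.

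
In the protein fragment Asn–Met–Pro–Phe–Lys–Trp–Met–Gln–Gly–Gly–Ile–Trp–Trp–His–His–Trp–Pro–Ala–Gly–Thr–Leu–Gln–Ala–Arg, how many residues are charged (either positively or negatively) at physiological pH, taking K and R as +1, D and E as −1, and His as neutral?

2

Charged side chains at pH ~7.4: K, R (positive); D, E (negative).
Matching residues: Lys5, Arg24.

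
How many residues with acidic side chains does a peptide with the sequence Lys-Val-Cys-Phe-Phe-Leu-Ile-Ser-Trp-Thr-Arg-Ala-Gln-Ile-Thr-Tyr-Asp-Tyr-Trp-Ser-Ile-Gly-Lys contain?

Aspartate (D) and glutamate (E) have carboxylic-acid side chains and are the acidic amino acids.
Matching residues: Asp17.

1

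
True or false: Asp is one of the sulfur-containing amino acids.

Cysteine (C, thiol) and methionine (M, thioether) are the two sulfur-containing amino acids.
Aspartate is not in this group.

False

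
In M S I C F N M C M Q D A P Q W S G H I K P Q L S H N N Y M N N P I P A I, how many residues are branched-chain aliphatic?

5

The BCAAs are Val, Leu, and Ile — aliphatic side chains with a branch point.
Matching residues: I3, I19, L23, I33, I36.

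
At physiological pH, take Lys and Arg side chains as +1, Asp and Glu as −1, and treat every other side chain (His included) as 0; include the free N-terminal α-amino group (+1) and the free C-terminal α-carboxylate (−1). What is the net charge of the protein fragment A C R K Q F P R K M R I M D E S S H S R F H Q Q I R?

+5

Positive (K, R): R3, K4, R8, K9, R11, R20, R26 → +7.
Negative (D, E): D14, E15 → −2.
The N-terminus (+1) and C-terminus (−1) cancel.
Net charge = (+7) + (−2) = +5.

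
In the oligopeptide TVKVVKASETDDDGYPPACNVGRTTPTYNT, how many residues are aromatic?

F, W, and Y each carry an aromatic ring on the side chain.
Matching residues: Y15, Y28.

2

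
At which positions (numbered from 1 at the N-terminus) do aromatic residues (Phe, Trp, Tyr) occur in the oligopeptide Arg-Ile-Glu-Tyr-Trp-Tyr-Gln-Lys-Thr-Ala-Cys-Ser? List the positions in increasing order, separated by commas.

4, 5, 6

Matching residues: Tyr4, Trp5, Tyr6.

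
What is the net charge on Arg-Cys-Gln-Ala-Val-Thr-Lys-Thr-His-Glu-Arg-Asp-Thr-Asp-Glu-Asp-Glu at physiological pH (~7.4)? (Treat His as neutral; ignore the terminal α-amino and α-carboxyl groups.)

Near pH 7.4, K and R contribute +1 each, D and E contribute −1 each, and every other side chain (His included, as stated) is uncharged.
Positive (K, R): Arg1, Lys7, Arg11 → +3.
Negative (D, E): Glu10, Asp12, Asp14, Glu15, Asp16, Glu17 → −6.
Net charge = (+3) + (−6) = −3.

-3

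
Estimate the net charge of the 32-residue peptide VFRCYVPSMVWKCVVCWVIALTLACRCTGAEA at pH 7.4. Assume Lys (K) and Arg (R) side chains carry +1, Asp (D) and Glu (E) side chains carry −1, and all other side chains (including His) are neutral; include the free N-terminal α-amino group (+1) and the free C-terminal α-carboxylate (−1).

+2

Positive (K, R): R3, K12, R26 → +3.
Negative (D, E): E31 → −1.
The N-terminus (+1) and C-terminus (−1) cancel.
Net charge = (+3) + (−1) = +2.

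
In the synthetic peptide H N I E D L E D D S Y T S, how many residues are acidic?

5

Only D (aspartate) and E (glutamate) carry a side-chain carboxylic acid.
Matching residues: E4, D5, E7, D8, D9.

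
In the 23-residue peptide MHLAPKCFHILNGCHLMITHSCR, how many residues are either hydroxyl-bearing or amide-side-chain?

3

Hydroxyl-bearing: S, T, Y. Amide-side-chain: N, Q.
Hydroxyl-bearing residues here: T19, S21 (2).
Amide-side-chain residues here: N12 (1).
The two groups share no amino acid, so total = 2 + 1 = 3.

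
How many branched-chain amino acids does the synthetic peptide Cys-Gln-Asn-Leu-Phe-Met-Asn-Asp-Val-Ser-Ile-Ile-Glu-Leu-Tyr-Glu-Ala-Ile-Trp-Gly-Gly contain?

6

The BCAAs are Val, Leu, and Ile — aliphatic side chains with a branch point.
Matching residues: Leu4, Val9, Ile11, Ile12, Leu14, Ile18.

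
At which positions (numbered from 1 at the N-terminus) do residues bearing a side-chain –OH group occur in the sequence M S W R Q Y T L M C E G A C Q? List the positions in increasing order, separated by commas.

S, T, and Y are the three residues with a side-chain hydroxyl.
Matching residues: S2, Y6, T7.

2, 6, 7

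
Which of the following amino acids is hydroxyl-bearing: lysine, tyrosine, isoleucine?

tyrosine

Serine (S), threonine (T), and tyrosine (Y) each carry a hydroxyl group on the side chain.
Of the listed options, only tyrosine belongs to this group.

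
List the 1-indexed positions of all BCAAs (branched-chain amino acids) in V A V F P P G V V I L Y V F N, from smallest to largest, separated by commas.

1, 3, 8, 9, 10, 11, 13

V, L, and I make up the branched-chain aliphatic group.
Matching residues: V1, V3, V8, V9, I10, L11, V13.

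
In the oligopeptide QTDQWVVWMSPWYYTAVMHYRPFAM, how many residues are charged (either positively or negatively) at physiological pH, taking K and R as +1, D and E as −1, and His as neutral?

Charged side chains at pH ~7.4: K, R (positive); D, E (negative).
Matching residues: D3, R21.

2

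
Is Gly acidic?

No

Aspartate (D) and glutamate (E) have carboxylic-acid side chains and are the acidic amino acids.
Glycine is not in this group.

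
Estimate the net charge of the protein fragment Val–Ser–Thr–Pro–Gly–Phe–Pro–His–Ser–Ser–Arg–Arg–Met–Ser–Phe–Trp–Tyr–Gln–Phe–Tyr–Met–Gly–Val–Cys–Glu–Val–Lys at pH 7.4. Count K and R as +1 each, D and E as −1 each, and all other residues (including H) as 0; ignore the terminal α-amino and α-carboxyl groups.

+2

Positive (K, R): Arg11, Arg12, Lys27 → +3.
Negative (D, E): Glu25 → −1.
Net charge = (+3) + (−1) = +2.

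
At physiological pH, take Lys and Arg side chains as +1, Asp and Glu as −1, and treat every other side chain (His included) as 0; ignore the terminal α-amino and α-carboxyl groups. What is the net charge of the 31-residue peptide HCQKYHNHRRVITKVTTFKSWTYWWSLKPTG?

Positive (K, R): K4, R9, R10, K14, K19, K28 → +6.
Negative (D, E): none → −0.
Net charge = (+6) + (−0) = +6.

+6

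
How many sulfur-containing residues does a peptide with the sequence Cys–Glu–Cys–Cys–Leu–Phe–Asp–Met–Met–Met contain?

The sulfur-bearing residues are cysteine (–SH) and methionine (–S–CH₃).
Matching residues: Cys1, Cys3, Cys4, Met8, Met9, Met10.

6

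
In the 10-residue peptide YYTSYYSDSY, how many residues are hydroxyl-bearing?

The –OH-bearing residues are Ser, Thr (aliphatic alcohols), and Tyr (phenol).
Matching residues: Y1, Y2, T3, S4, Y5, Y6, S7, S9, Y10.

9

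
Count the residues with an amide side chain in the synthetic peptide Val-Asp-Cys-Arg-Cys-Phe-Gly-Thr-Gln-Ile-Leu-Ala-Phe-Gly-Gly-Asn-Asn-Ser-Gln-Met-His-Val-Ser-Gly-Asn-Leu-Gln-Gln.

7

Only N (asparagine) and Q (glutamine) carry a side-chain carboxamide.
Matching residues: Gln9, Asn16, Asn17, Gln19, Asn25, Gln27, Gln28.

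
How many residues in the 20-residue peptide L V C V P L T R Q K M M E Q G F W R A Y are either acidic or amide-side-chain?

Acidic: D, E. Amide-side-chain: N, Q.
Acidic residues here: E13 (1).
Amide-side-chain residues here: Q9, Q14 (2).
The two groups share no amino acid, so total = 1 + 2 = 3.

3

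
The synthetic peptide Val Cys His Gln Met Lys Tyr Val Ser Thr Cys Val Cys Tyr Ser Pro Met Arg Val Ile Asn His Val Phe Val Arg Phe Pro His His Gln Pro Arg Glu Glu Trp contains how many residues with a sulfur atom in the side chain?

The sulfur-bearing residues are cysteine (–SH) and methionine (–S–CH₃).
Matching residues: Cys2, Met5, Cys11, Cys13, Met17.

5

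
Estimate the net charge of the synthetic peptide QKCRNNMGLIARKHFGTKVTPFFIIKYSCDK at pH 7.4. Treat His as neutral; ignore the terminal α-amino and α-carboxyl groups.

+6

At pH ~7.4 the Lys and Arg side chains are protonated (+1), the Asp and Glu side chains are deprotonated (−1), and with His taken as neutral all other side chains carry no charge.
Positive (K, R): K2, R4, R12, K13, K18, K26, K31 → +7.
Negative (D, E): D30 → −1.
Net charge = (+7) + (−1) = +6.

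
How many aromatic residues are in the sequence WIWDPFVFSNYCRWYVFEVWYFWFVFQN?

The aromatic amino acids are Phe (F, benzyl), Trp (W, indole), and Tyr (Y, phenol).
Matching residues: W1, W3, F6, F8, Y11, W14, Y15, F17, W20, Y21, F22, W23, F24, F26.

14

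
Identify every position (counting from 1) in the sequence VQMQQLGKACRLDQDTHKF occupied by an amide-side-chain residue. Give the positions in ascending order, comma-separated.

2, 4, 5, 14

The amide-side-chain residues are Asn (N) and Gln (Q).
Matching residues: Q2, Q4, Q5, Q14.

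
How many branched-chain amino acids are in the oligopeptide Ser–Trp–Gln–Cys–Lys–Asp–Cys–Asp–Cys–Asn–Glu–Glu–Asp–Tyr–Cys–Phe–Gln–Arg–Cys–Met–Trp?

0

Valine (V), leucine (L), and isoleucine (I) are the branched-chain amino acids.
None of the 21 residues belong to this group.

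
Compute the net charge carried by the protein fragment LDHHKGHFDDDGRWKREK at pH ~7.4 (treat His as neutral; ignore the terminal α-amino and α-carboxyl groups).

The side chains ionized at physiological pH are Lys/Arg (+1) and Asp/Glu (−1); with His treated as neutral, nothing else contributes.
Positive (K, R): K5, R13, K15, R16, K18 → +5.
Negative (D, E): D2, D9, D10, D11, E17 → −5.
Net charge = (+5) + (−5) = 0.

0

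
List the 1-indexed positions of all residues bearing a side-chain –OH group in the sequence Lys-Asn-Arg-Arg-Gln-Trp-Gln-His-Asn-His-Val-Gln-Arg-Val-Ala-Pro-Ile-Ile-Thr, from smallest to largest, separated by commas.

S, T, and Y are the three residues with a side-chain hydroxyl.
Matching residues: Thr19.

19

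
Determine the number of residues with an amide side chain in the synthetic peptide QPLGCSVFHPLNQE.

Only N (asparagine) and Q (glutamine) carry a side-chain carboxamide.
Matching residues: Q1, N12, Q13.

3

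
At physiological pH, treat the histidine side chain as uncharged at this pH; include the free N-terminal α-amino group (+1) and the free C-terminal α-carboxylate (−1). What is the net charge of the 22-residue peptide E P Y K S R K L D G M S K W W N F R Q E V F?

+2

At pH ~7.4 the Lys and Arg side chains are protonated (+1), the Asp and Glu side chains are deprotonated (−1), and with His taken as neutral all other side chains carry no charge.
Positive (K, R): K4, R6, K7, K13, R18 → +5.
Negative (D, E): E1, D9, E20 → −3.
The N-terminus (+1) and C-terminus (−1) cancel.
Net charge = (+5) + (−3) = +2.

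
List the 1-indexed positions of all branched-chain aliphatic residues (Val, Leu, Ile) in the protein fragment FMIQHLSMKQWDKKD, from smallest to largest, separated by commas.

3, 6

Matching residues: I3, L6.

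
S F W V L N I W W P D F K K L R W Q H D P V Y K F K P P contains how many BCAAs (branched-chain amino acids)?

5

Valine (V), leucine (L), and isoleucine (I) are the branched-chain amino acids.
Matching residues: V4, L5, I7, L15, V22.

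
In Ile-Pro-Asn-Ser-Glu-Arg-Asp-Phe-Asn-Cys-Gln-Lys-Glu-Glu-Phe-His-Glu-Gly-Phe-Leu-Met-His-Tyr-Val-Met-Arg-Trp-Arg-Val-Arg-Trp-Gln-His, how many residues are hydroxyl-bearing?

Serine (S), threonine (T), and tyrosine (Y) each carry a hydroxyl group on the side chain.
Matching residues: Ser4, Tyr23.

2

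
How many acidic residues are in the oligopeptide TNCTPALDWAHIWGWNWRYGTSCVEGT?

2

The acidic residues are Asp (D) and Glu (E), whose side chains end in a carboxylate group.
Matching residues: D8, E25.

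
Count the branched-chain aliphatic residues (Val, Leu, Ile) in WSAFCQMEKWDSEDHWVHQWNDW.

Matching residues: V17.

1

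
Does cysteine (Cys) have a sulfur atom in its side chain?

Yes

The sulfur-bearing residues are cysteine (–SH) and methionine (–S–CH₃).
Cysteine is in this group.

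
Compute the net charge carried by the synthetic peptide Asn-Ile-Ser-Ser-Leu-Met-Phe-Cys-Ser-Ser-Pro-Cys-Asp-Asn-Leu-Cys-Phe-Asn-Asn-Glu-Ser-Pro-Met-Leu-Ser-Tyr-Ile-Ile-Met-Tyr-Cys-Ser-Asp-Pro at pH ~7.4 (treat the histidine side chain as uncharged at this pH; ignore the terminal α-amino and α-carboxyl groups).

The side chains ionized at physiological pH are Lys/Arg (+1) and Asp/Glu (−1); with His treated as neutral, nothing else contributes.
Positive (K, R): none → +0.
Negative (D, E): Asp13, Glu20, Asp33 → −3.
Net charge = (+0) + (−3) = −3.

-3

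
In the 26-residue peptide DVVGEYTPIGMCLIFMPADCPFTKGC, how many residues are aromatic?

F, W, and Y each carry an aromatic ring on the side chain.
Matching residues: Y6, F15, F22.

3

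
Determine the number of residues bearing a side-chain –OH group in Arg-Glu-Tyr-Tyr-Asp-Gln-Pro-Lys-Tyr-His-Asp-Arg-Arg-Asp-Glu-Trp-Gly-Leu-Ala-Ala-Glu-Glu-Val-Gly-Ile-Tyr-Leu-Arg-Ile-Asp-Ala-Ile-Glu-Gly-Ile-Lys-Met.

Serine (S), threonine (T), and tyrosine (Y) each carry a hydroxyl group on the side chain.
Matching residues: Tyr3, Tyr4, Tyr9, Tyr26.

4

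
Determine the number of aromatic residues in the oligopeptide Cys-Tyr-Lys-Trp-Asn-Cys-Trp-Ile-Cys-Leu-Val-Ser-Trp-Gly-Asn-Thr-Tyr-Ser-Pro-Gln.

5

Phenylalanine (F), tryptophan (W), and tyrosine (Y) have aromatic ring side chains.
Matching residues: Tyr2, Trp4, Trp7, Trp13, Tyr17.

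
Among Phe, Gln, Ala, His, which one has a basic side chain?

The basic amino acids are Lys (K), Arg (R), and His (H).
Of the listed options, only His belongs to this group.

His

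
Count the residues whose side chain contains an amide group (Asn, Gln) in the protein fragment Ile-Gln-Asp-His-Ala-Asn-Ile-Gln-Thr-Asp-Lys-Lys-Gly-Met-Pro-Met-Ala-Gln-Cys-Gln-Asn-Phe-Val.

6

Matching residues: Gln2, Asn6, Gln8, Gln18, Gln20, Asn21.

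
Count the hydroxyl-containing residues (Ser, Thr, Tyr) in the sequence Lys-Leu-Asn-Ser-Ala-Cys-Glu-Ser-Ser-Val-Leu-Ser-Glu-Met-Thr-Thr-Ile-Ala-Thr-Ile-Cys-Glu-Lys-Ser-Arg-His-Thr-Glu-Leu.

Matching residues: Ser4, Ser8, Ser9, Ser12, Thr15, Thr16, Thr19, Ser24, Thr27.

9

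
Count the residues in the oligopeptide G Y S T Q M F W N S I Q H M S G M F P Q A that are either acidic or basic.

1

Acidic: D, E. Basic: H, K, R.
Acidic residues here: none (0).
Basic residues here: H13 (1).
The two groups share no amino acid, so total = 0 + 1 = 1.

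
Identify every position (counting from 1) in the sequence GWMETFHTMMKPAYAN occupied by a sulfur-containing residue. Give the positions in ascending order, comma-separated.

Cysteine (C, thiol) and methionine (M, thioether) are the two sulfur-containing amino acids.
Matching residues: M3, M9, M10.

3, 9, 10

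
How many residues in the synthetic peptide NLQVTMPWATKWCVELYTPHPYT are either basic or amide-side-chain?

4

Basic: H, K, R. Amide-side-chain: N, Q.
Basic residues here: K11, H20 (2).
Amide-side-chain residues here: N1, Q3 (2).
The two groups share no amino acid, so total = 2 + 2 = 4.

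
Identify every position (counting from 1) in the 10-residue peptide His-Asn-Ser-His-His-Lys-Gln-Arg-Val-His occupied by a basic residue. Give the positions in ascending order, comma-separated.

K, R, and H are the three residues with basic side chains (ε-amine, guanidinium, and imidazole respectively).
Matching residues: His1, His4, His5, Lys6, Arg8, His10.

1, 4, 5, 6, 8, 10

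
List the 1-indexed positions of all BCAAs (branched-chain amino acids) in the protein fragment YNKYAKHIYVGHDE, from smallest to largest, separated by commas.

The BCAAs are Val, Leu, and Ile — aliphatic side chains with a branch point.
Matching residues: I8, V10.

8, 10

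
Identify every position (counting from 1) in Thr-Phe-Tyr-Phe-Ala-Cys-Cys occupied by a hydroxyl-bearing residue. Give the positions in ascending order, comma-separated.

1, 3

Serine (S), threonine (T), and tyrosine (Y) each carry a hydroxyl group on the side chain.
Matching residues: Thr1, Tyr3.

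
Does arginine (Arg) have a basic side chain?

The basic amino acids are Lys (K), Arg (R), and His (H).
Arginine is in this group.

Yes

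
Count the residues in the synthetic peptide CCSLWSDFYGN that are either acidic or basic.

Acidic: D, E. Basic: H, K, R.
Acidic residues here: D7 (1).
Basic residues here: none (0).
The two groups share no amino acid, so total = 1 + 0 = 1.

1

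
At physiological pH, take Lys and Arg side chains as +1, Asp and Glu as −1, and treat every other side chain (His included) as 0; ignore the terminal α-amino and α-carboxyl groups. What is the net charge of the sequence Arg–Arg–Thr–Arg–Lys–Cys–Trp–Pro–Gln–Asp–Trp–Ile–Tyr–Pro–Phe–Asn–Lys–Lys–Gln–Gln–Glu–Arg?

+5

Positive (K, R): Arg1, Arg2, Arg4, Lys5, Lys17, Lys18, Arg22 → +7.
Negative (D, E): Asp10, Glu21 → −2.
Net charge = (+7) + (−2) = +5.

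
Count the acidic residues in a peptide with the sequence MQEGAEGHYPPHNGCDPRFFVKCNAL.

3

Only D (aspartate) and E (glutamate) carry a side-chain carboxylic acid.
Matching residues: E3, E6, D16.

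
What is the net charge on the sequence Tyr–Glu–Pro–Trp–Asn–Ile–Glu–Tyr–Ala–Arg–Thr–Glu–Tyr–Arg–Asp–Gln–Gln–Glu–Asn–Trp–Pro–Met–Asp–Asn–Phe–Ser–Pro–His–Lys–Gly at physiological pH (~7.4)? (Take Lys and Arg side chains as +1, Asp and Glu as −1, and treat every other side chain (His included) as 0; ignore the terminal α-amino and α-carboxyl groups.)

-3

Positive (K, R): Arg10, Arg14, Lys29 → +3.
Negative (D, E): Glu2, Glu7, Glu12, Asp15, Glu18, Asp23 → −6.
Net charge = (+3) + (−6) = −3.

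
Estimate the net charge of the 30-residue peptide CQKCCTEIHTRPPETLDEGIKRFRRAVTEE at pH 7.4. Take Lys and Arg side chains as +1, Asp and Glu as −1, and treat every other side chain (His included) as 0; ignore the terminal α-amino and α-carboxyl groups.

0

Positive (K, R): K3, R11, K21, R22, R24, R25 → +6.
Negative (D, E): E7, E14, D17, E18, E29, E30 → −6.
Net charge = (+6) + (−6) = 0.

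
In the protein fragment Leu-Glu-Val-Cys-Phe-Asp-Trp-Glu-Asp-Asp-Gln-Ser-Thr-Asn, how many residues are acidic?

Aspartate (D) and glutamate (E) have carboxylic-acid side chains and are the acidic amino acids.
Matching residues: Glu2, Asp6, Glu8, Asp9, Asp10.

5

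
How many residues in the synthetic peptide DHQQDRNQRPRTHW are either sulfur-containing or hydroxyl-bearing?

Sulfur-containing: C, M. Hydroxyl-bearing: S, T, Y.
Sulfur-containing residues here: none (0).
Hydroxyl-bearing residues here: T12 (1).
The two groups share no amino acid, so total = 0 + 1 = 1.

1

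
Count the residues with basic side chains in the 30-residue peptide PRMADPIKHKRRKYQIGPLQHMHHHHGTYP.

Lysine (K), arginine (R), and histidine (H) have basic, nitrogen-containing side chains.
Matching residues: R2, K8, H9, K10, R11, R12, K13, H21, H23, H24, H25, H26.

12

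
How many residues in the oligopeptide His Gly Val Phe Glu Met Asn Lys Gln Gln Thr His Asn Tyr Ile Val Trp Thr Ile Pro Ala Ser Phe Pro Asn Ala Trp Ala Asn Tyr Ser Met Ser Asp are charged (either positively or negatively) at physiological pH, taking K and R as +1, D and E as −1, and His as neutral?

Charged side chains at pH ~7.4: K, R (positive); D, E (negative).
Matching residues: Glu5, Lys8, Asp34.

3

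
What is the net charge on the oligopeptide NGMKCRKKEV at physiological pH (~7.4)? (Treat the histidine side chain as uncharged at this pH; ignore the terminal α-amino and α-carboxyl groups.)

+3

At pH ~7.4 the Lys and Arg side chains are protonated (+1), the Asp and Glu side chains are deprotonated (−1), and with His taken as neutral all other side chains carry no charge.
Positive (K, R): K4, R6, K7, K8 → +4.
Negative (D, E): E9 → −1.
Net charge = (+4) + (−1) = +3.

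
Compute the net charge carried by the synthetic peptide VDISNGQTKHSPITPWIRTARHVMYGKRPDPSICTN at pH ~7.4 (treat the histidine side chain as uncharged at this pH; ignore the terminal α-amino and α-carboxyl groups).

+3

The side chains ionized at physiological pH are Lys/Arg (+1) and Asp/Glu (−1); with His treated as neutral, nothing else contributes.
Positive (K, R): K9, R18, R21, K27, R28 → +5.
Negative (D, E): D2, D30 → −2.
Net charge = (+5) + (−2) = +3.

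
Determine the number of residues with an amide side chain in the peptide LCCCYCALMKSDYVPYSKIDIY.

Asparagine (N) and glutamine (Q) have uncharged amide side chains.
None of the 22 residues belong to this group.

0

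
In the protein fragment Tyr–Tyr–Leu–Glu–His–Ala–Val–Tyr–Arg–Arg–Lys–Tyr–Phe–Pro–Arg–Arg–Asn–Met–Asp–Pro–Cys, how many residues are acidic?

2

The acidic residues are Asp (D) and Glu (E), whose side chains end in a carboxylate group.
Matching residues: Glu4, Asp19.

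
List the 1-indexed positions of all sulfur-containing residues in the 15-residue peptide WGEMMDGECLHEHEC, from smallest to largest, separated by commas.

4, 5, 9, 15

Cysteine (C, thiol) and methionine (M, thioether) are the two sulfur-containing amino acids.
Matching residues: M4, M5, C9, C15.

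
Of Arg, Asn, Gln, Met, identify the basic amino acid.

Arg

The basic amino acids are Lys (K), Arg (R), and His (H).
Of the listed options, only Arg belongs to this group.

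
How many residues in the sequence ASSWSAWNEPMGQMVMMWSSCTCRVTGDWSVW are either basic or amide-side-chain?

Basic: H, K, R. Amide-side-chain: N, Q.
Basic residues here: R24 (1).
Amide-side-chain residues here: N8, Q13 (2).
The two groups share no amino acid, so total = 1 + 2 = 3.

3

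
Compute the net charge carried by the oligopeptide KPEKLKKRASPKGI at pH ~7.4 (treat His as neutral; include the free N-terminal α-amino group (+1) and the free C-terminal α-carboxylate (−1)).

+5

The side chains ionized at physiological pH are Lys/Arg (+1) and Asp/Glu (−1); with His treated as neutral, nothing else contributes.
Positive (K, R): K1, K4, K6, K7, R8, K12 → +6.
Negative (D, E): E3 → −1.
The N-terminus (+1) and C-terminus (−1) cancel.
Net charge = (+6) + (−1) = +5.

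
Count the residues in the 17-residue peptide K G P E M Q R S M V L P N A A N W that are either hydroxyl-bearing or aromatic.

Hydroxyl-bearing: S, T, Y. Aromatic: F, W, Y.
Hydroxyl-bearing residues here: S8 (1).
Aromatic residues here: W17 (1).
(Y belongs to both groups, but none appear in this sequence.) Total = 1 + 1 = 2.

2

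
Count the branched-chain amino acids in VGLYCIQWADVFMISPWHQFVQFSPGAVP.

7

Valine (V), leucine (L), and isoleucine (I) are the branched-chain amino acids.
Matching residues: V1, L3, I6, V11, I14, V21, V28.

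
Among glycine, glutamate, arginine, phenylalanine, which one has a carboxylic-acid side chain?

glutamate

The acidic residues are Asp (D) and Glu (E), whose side chains end in a carboxylate group.
Of the listed options, only glutamate belongs to this group.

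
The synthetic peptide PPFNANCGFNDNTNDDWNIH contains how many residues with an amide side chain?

Only N (asparagine) and Q (glutamine) carry a side-chain carboxamide.
Matching residues: N4, N6, N10, N12, N14, N18.

6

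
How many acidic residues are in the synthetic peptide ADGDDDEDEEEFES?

Aspartate (D) and glutamate (E) have carboxylic-acid side chains and are the acidic amino acids.
Matching residues: D2, D4, D5, D6, E7, D8, E9, E10, E11, E13.

10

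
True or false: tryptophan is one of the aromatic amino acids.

F, W, and Y each carry an aromatic ring on the side chain.
Tryptophan is in this group.

True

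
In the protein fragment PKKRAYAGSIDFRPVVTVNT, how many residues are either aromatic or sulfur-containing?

2

Aromatic: F, W, Y. Sulfur-containing: C, M.
Aromatic residues here: Y6, F12 (2).
Sulfur-containing residues here: none (0).
The two groups share no amino acid, so total = 2 + 0 = 2.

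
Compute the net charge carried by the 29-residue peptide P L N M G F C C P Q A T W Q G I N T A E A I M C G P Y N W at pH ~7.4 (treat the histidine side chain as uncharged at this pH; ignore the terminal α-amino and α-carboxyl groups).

-1

Near pH 7.4, K and R contribute +1 each, D and E contribute −1 each, and every other side chain (His included, as stated) is uncharged.
Positive (K, R): none → +0.
Negative (D, E): E20 → −1.
Net charge = (+0) + (−1) = −1.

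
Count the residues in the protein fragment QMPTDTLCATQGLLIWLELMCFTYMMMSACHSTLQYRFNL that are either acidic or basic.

Acidic: D, E. Basic: H, K, R.
Acidic residues here: D5, E18 (2).
Basic residues here: H31, R37 (2).
The two groups share no amino acid, so total = 2 + 2 = 4.

4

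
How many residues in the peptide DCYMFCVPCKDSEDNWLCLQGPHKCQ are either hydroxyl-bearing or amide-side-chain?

Hydroxyl-bearing: S, T, Y. Amide-side-chain: N, Q.
Hydroxyl-bearing residues here: Y3, S12 (2).
Amide-side-chain residues here: N15, Q20, Q26 (3).
The two groups share no amino acid, so total = 2 + 3 = 5.

5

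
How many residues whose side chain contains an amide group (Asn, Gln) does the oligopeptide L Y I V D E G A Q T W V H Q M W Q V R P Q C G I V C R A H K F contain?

Matching residues: Q9, Q14, Q17, Q21.

4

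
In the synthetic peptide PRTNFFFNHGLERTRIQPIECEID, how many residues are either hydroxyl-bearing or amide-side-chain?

5

Hydroxyl-bearing: S, T, Y. Amide-side-chain: N, Q.
Hydroxyl-bearing residues here: T3, T14 (2).
Amide-side-chain residues here: N4, N8, Q17 (3).
The two groups share no amino acid, so total = 2 + 3 = 5.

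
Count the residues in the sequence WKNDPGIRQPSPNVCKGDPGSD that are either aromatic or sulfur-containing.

2

Aromatic: F, W, Y. Sulfur-containing: C, M.
Aromatic residues here: W1 (1).
Sulfur-containing residues here: C15 (1).
The two groups share no amino acid, so total = 1 + 1 = 2.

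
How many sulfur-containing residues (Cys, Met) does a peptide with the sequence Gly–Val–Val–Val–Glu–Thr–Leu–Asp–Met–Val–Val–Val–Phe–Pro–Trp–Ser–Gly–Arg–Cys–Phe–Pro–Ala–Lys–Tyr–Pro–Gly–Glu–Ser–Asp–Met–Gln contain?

3

Matching residues: Met9, Cys19, Met30.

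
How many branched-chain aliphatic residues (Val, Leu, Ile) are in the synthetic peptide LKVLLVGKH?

Matching residues: L1, V3, L4, L5, V6.

5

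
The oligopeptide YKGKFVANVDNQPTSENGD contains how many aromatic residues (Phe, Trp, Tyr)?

2

Matching residues: Y1, F5.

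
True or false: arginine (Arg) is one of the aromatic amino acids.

False

F, W, and Y each carry an aromatic ring on the side chain.
Arginine is not in this group.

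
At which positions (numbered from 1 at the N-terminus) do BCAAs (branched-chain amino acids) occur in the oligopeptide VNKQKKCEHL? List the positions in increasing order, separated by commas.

1, 10

V, L, and I make up the branched-chain aliphatic group.
Matching residues: V1, L10.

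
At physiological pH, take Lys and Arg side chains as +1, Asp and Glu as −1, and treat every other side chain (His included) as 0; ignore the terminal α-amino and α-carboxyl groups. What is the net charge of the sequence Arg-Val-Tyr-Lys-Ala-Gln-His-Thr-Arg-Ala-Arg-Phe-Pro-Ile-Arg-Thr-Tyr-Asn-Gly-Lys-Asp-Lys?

Positive (K, R): Arg1, Lys4, Arg9, Arg11, Arg15, Lys20, Lys22 → +7.
Negative (D, E): Asp21 → −1.
Net charge = (+7) + (−1) = +6.

+6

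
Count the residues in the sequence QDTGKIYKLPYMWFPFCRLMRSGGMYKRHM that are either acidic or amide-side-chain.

Acidic: D, E. Amide-side-chain: N, Q.
Acidic residues here: D2 (1).
Amide-side-chain residues here: Q1 (1).
The two groups share no amino acid, so total = 1 + 1 = 2.

2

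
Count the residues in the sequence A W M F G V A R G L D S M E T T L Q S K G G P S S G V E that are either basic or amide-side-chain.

3

Basic: H, K, R. Amide-side-chain: N, Q.
Basic residues here: R8, K20 (2).
Amide-side-chain residues here: Q18 (1).
The two groups share no amino acid, so total = 2 + 1 = 3.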